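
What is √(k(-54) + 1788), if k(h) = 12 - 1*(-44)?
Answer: 2*√461 ≈ 42.942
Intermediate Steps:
k(h) = 56 (k(h) = 12 + 44 = 56)
√(k(-54) + 1788) = √(56 + 1788) = √1844 = 2*√461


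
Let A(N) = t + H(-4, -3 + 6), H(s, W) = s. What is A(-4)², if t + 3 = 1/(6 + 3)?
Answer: 3844/81 ≈ 47.457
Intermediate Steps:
t = -26/9 (t = -3 + 1/(6 + 3) = -3 + 1/9 = -3 + ⅑ = -26/9 ≈ -2.8889)
A(N) = -62/9 (A(N) = -26/9 - 4 = -62/9)
A(-4)² = (-62/9)² = 3844/81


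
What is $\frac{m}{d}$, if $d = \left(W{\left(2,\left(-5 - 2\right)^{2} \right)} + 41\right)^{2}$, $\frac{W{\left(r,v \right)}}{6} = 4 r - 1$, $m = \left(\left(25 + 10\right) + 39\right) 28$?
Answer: $\frac{2072}{6889} \approx 0.30077$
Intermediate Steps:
$m = 2072$ ($m = \left(35 + 39\right) 28 = 74 \cdot 28 = 2072$)
$W{\left(r,v \right)} = -6 + 24 r$ ($W{\left(r,v \right)} = 6 \left(4 r - 1\right) = 6 \left(-1 + 4 r\right) = -6 + 24 r$)
$d = 6889$ ($d = \left(\left(-6 + 24 \cdot 2\right) + 41\right)^{2} = \left(\left(-6 + 48\right) + 41\right)^{2} = \left(42 + 41\right)^{2} = 83^{2} = 6889$)
$\frac{m}{d} = \frac{2072}{6889}$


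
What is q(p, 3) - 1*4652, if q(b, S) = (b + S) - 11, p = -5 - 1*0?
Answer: -4665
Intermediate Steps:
p = -5 (p = -5 + 0 = -5)
q(b, S) = -11 + S + b (q(b, S) = (S + b) - 11 = -11 + S + b)
q(p, 3) - 1*4652 = (-11 + 3 - 5) - 1*4652 = -13 - 4652 = -4665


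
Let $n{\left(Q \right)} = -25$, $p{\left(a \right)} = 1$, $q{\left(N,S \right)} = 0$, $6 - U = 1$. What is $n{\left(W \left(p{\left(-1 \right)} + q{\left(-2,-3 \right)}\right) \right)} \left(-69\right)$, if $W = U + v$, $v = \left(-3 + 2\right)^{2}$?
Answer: $1725$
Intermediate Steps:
$U = 5$ ($U = 6 - 1 = 5$)
$v = 1$ ($v = \left(-1\right)^{2} = 1$)
$W = 6$ ($W = 5 + 1 = 6$)
$n{\left(W \left(p{\left(-1 \right)} + q{\left(-2,-3 \right)}\right) \right)} \left(-69\right) = \left(-25\right) \left(-69\right) = 1725$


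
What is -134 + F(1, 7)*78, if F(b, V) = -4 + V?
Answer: 100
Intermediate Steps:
-134 + F(1, 7)*78 = -134 + (-4 + 7)*78 = -134 + 3*78 = -134 + 234 = 100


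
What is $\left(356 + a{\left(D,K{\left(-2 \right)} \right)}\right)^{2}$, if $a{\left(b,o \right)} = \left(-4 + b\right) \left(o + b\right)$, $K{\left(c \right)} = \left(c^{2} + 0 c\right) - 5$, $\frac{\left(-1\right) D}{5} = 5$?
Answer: $1232100$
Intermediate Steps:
$D = -25$ ($D = \left(-5\right) 5 = -25$)
$K{\left(c \right)} = -5 + c^{2}$ ($K{\left(c \right)} = \left(c^{2} + 0\right) - 5 = c^{2} - 5 = -5 + c^{2}$)
$a{\left(b,o \right)} = \left(-4 + b\right) \left(b + o\right)$
$\left(356 + a{\left(D,K{\left(-2 \right)} \right)}\right)^{2} = \left(356 - \left(-100 - 625 + 29 \left(-5 + \left(-2\right)^{2}\right)\right)\right)^{2} = \left(356 + \left(625 + 100 - 4 \left(-5 + 4\right) - 25 \left(-5 + 4\right)\right)\right)^{2} = \left(356 + \left(625 + 100 - -4 - -25\right)\right)^{2} = \left(356 + \left(625 + 100 + 4 + 25\right)\right)^{2} = \left(356 + 754\right)^{2} = 1110^{2} = 1232100$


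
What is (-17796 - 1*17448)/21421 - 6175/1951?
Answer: -201035719/41792371 ≈ -4.8103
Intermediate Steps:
(-17796 - 1*17448)/21421 - 6175/1951 = (-17796 - 17448)*(1/21421) - 6175*1/1951 = -35244*1/21421 - 6175/1951 = -35244/21421 - 6175/1951 = -201035719/41792371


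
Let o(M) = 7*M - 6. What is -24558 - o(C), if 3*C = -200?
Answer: -72256/3 ≈ -24085.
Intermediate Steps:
C = -200/3 (C = (1/3)*(-200) = -200/3 ≈ -66.667)
o(M) = -6 + 7*M
-24558 - o(C) = -24558 - (-6 + 7*(-200/3)) = -24558 - (-6 - 1400/3) = -24558 - 1*(-1418/3) = -24558 + 1418/3 = -72256/3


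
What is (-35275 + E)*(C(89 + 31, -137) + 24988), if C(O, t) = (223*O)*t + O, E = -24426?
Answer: 217372057412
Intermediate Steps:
C(O, t) = O + 223*O*t (C(O, t) = 223*O*t + O = O + 223*O*t)
(-35275 + E)*(C(89 + 31, -137) + 24988) = (-35275 - 24426)*((89 + 31)*(1 + 223*(-137)) + 24988) = -59701*(120*(1 - 30551) + 24988) = -59701*(120*(-30550) + 24988) = -59701*(-3666000 + 24988) = -59701*(-3641012) = 217372057412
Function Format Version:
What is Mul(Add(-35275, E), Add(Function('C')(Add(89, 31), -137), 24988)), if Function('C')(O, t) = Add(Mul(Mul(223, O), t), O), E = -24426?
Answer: 217372057412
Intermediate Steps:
Function('C')(O, t) = Add(O, Mul(223, O, t)) (Function('C')(O, t) = Add(Mul(223, O, t), O) = Add(O, Mul(223, O, t)))
Mul(Add(-35275, E), Add(Function('C')(Add(89, 31), -137), 24988)) = Mul(Add(-35275, -24426), Add(Mul(Add(89, 31), Add(1, Mul(223, -137))), 24988)) = Mul(-59701, Add(Mul(120, Add(1, -30551)), 24988)) = Mul(-59701, Add(Mul(120, -30550), 24988)) = Mul(-59701, Add(-3666000, 24988)) = Mul(-59701, -3641012) = 217372057412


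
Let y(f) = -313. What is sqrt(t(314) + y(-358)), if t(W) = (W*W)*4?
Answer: sqrt(394071) ≈ 627.75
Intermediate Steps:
t(W) = 4*W**2 (t(W) = W**2*4 = 4*W**2)
sqrt(t(314) + y(-358)) = sqrt(4*314**2 - 313) = sqrt(4*98596 - 313) = sqrt(394384 - 313) = sqrt(394071)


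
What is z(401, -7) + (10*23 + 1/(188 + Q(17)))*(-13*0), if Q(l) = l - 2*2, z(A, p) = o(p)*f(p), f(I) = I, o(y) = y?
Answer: 49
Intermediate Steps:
z(A, p) = p**2 (z(A, p) = p*p = p**2)
Q(l) = -4 + l (Q(l) = l - 4 = -4 + l)
z(401, -7) + (10*23 + 1/(188 + Q(17)))*(-13*0) = (-7)**2 + (10*23 + 1/(188 + (-4 + 17)))*(-13*0) = 49 + (230 + 1/(188 + 13))*0 = 49 + (230 + 1/201)*0 = 49 + (46231/201)*0 = 49 + 0 = 49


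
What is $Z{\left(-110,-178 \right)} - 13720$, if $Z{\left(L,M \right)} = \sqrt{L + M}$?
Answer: $-13720 + 12 i \sqrt{2} \approx -13720.0 + 16.971 i$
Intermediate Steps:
$Z{\left(-110,-178 \right)} - 13720 = \sqrt{-110 - 178} - 13720 = \sqrt{-288} - 13720 = 12 i \sqrt{2} - 13720 = -13720 + 12 i \sqrt{2}$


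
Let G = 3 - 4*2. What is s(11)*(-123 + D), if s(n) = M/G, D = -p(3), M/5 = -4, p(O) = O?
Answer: -504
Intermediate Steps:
M = -20 (M = 5*(-4) = -20)
D = -3 (D = -1*3 = -3)
G = -5 (G = 3 - 8 = -5)
s(n) = 4 (s(n) = -20/(-5) = -20*(-⅕) = 4)
s(11)*(-123 + D) = 4*(-123 - 3) = 4*(-126) = -504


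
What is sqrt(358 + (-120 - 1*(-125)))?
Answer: 11*sqrt(3) ≈ 19.053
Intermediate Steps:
sqrt(358 + (-120 - 1*(-125))) = sqrt(358 + (-120 + 125)) = sqrt(358 + 5) = sqrt(363) = 11*sqrt(3)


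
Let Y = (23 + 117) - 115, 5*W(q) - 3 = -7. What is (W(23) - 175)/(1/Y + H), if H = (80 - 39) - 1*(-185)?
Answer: -4395/5651 ≈ -0.77774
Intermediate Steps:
H = 226 (H = 41 + 185 = 226)
W(q) = -4/5 (W(q) = 3/5 + (1/5)*(-7) = 3/5 - 7/5 = -4/5)
Y = 25 (Y = 140 - 115 = 25)
(W(23) - 175)/(1/Y + H) = (-4/5 - 175)/(1/25 + 226) = -879/(5*(1/25 + 226)) = -879/(5*5651/25) = -879/5*25/5651 = -4395/5651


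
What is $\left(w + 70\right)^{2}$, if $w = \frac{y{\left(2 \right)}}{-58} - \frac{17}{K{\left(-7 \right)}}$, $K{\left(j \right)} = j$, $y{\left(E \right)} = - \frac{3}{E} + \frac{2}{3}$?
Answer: $\frac{31142013841}{5934096} \approx 5248.0$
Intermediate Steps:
$y{\left(E \right)} = \frac{2}{3} - \frac{3}{E}$ ($y{\left(E \right)} = - \frac{3}{E} + 2 \cdot \frac{1}{3} = - \frac{3}{E} + \frac{2}{3} = \frac{2}{3} - \frac{3}{E}$)
$w = \frac{5951}{2436}$ ($w = \frac{\frac{2}{3} - \frac{3}{2}}{-58} - \frac{17}{-7} = \left(\frac{2}{3} - \frac{3}{2}\right) \left(- \frac{1}{58}\right) - - \frac{17}{7} = \left(\frac{2}{3} - \frac{3}{2}\right) \left(- \frac{1}{58}\right) + \frac{17}{7} = \left(- \frac{5}{6}\right) \left(- \frac{1}{58}\right) + \frac{17}{7} = \frac{5}{348} + \frac{17}{7} = \frac{5951}{2436} \approx 2.4429$)
$\left(w + 70\right)^{2} = \left(\frac{5951}{2436} + 70\right)^{2} = \left(\frac{176471}{2436}\right)^{2} = \frac{31142013841}{5934096}$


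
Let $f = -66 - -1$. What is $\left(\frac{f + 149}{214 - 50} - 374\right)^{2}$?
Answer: $\frac{234487969}{1681} \approx 1.3949 \cdot 10^{5}$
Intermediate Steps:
$f = -65$ ($f = -66 + 1 = -65$)
$\left(\frac{f + 149}{214 - 50} - 374\right)^{2} = \left(\frac{-65 + 149}{214 - 50} - 374\right)^{2} = \left(\frac{84}{164} - 374\right)^{2} = \left(84 \cdot \frac{1}{164} - 374\right)^{2} = \left(\frac{21}{41} - 374\right)^{2} = \left(- \frac{15313}{41}\right)^{2} = \frac{234487969}{1681}$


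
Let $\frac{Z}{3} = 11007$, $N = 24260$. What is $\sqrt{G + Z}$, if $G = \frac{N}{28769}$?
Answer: $\frac{\sqrt{27330705611521}}{28769} \approx 181.72$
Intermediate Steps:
$Z = 33021$ ($Z = 3 \cdot 11007 = 33021$)
$G = \frac{24260}{28769} \approx 0.84327$
$\sqrt{G + Z} = \sqrt{\frac{24260}{28769} + 33021} = \sqrt{\frac{950005409}{28769}} = \frac{\sqrt{27330705611521}}{28769}$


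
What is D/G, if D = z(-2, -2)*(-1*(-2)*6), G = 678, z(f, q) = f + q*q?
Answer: 4/113 ≈ 0.035398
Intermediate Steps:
z(f, q) = f + q²
D = 24 (D = (-2 + (-2)²)*(-1*(-2)*6) = (-2 + 4)*(2*6) = 2*12 = 24)
D/G = 24/678 = 24*(1/678) = 4/113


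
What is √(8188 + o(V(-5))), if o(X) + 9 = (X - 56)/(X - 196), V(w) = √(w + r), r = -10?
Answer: 2*√5*√((80157 - 409*I*√15)/(196 - I*√15)) ≈ 90.439 - 7.8002e-5*I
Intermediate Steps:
V(w) = √(-10 + w) (V(w) = √(w - 10) = √(-10 + w))
o(X) = -9 + (-56 + X)/(-196 + X) (o(X) = -9 + (X - 56)/(X - 196) = -9 + (-56 + X)/(-196 + X))
√(8188 + o(V(-5))) = √(8188 + 4*(427 - 2*√(-10 - 5))/(-196 + √(-10 - 5))) = √(8188 + 4*(427 - 2*I*√15)/(-196 + √(-15))) = √(8188 + 4*(427 - 2*I*√15)/(-196 + I*√15))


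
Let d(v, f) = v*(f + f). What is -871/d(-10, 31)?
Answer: 871/620 ≈ 1.4048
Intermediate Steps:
d(v, f) = 2*f*v (d(v, f) = v*(2*f) = 2*f*v)
-871/d(-10, 31) = -871/(2*31*(-10)) = -871/(-620) = -871*(-1/620) = 871/620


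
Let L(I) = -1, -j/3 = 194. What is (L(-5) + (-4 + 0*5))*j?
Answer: 2910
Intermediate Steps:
j = -582 (j = -3*194 = -582)
(L(-5) + (-4 + 0*5))*j = (-1 + (-4 + 0*5))*(-582) = (-1 + (-4 + 0))*(-582) = (-1 - 4)*(-582) = -5*(-582) = 2910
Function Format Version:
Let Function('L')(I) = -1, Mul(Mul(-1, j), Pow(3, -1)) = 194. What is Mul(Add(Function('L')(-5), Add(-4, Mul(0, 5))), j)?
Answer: 2910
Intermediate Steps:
j = -582 (j = Mul(-3, 194) = -582)
Mul(Add(Function('L')(-5), Add(-4, Mul(0, 5))), j) = Mul(Add(-1, Add(-4, Mul(0, 5))), -582) = Mul(Add(-1, Add(-4, 0)), -582) = Mul(Add(-1, -4), -582) = Mul(-5, -582) = 2910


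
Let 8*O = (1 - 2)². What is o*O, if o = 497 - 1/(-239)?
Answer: 14848/239 ≈ 62.126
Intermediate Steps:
O = ⅛ (O = (1 - 2)²/8 = (⅛)*(-1)² = (⅛)*1 = ⅛ ≈ 0.12500)
o = 118784/239 (o = 497 - 1*(-1/239) = 497 + 1/239 = 118784/239 ≈ 497.00)
o*O = (118784/239)*(⅛) = 14848/239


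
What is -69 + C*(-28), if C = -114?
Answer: 3123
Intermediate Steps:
-69 + C*(-28) = -69 - 114*(-28) = -69 + 3192 = 3123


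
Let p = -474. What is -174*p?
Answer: 82476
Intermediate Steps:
-174*p = -174*(-474) = 82476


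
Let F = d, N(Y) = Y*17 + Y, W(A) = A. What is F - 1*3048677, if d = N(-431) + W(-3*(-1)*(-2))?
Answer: -3056441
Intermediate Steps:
N(Y) = 18*Y (N(Y) = 17*Y + Y = 18*Y)
d = -7764 (d = 18*(-431) - 3*(-1)*(-2) = -7758 + 3*(-2) = -7758 - 6 = -7764)
F = -7764
F - 1*3048677 = -7764 - 1*3048677 = -7764 - 3048677 = -3056441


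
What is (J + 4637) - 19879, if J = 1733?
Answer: -13509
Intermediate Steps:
(J + 4637) - 19879 = (1733 + 4637) - 19879 = 6370 - 19879 = -13509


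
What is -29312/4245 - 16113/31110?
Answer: -65353067/8804130 ≈ -7.4230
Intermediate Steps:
-29312/4245 - 16113/31110 = -29312*1/4245 - 16113*1/31110 = -29312/4245 - 5371/10370 = -65353067/8804130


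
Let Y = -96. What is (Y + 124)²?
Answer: 784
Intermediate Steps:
(Y + 124)² = (-96 + 124)² = 28² = 784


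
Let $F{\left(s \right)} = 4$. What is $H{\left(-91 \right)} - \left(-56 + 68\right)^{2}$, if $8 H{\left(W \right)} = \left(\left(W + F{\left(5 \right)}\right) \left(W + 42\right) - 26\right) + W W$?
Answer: $\frac{5683}{4} \approx 1420.8$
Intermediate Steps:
$H{\left(W \right)} = - \frac{13}{4} + \frac{W^{2}}{8} + \frac{\left(4 + W\right) \left(42 + W\right)}{8}$ ($H{\left(W \right)} = \frac{\left(\left(W + 4\right) \left(W + 42\right) - 26\right) + W W}{8} = \frac{\left(\left(4 + W\right) \left(42 + W\right) - 26\right) + W^{2}}{8} = \frac{\left(-26 + \left(4 + W\right) \left(42 + W\right)\right) + W^{2}}{8} = \frac{-26 + W^{2} + \left(4 + W\right) \left(42 + W\right)}{8} = - \frac{13}{4} + \frac{W^{2}}{8} + \frac{\left(4 + W\right) \left(42 + W\right)}{8}$)
$H{\left(-91 \right)} - \left(-56 + 68\right)^{2} = \left(\frac{71}{4} + \frac{\left(-91\right)^{2}}{4} + \frac{23}{4} \left(-91\right)\right) - \left(-56 + 68\right)^{2} = \left(\frac{71}{4} + \frac{1}{4} \cdot 8281 - \frac{2093}{4}\right) - 12^{2} = \left(\frac{71}{4} + \frac{8281}{4} - \frac{2093}{4}\right) - 144 = \frac{6259}{4} - 144 = \frac{5683}{4}$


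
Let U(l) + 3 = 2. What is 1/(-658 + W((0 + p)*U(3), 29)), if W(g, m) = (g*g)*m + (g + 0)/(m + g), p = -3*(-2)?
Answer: 23/8872 ≈ 0.0025924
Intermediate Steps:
U(l) = -1 (U(l) = -3 + 2 = -1)
p = 6
W(g, m) = g/(g + m) + m*g² (W(g, m) = g²*m + g/(g + m) = m*g² + g/(g + m) = g/(g + m) + m*g²)
1/(-658 + W((0 + p)*U(3), 29)) = 1/(-658 + ((0 + 6)*(-1))*(1 + ((0 + 6)*(-1))*29² + 29*((0 + 6)*(-1))²)/((0 + 6)*(-1) + 29)) = 1/(-658 + (6*(-1))*(1 + (6*(-1))*841 + 29*(6*(-1))²)/(6*(-1) + 29)) = 1/(-658 - 6*(1 - 6*841 + 29*(-6)²)/(-6 + 29)) = 1/(-658 - 6*(1 - 5046 + 29*36)/23) = 1/(-658 - 6*1/23*(1 - 5046 + 1044)) = 1/(-658 - 6*1/23*(-4001)) = 1/(-658 + 24006/23) = 1/(8872/23) = 23/8872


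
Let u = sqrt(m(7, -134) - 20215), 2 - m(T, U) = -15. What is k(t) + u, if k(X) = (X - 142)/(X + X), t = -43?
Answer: 185/86 + I*sqrt(20198) ≈ 2.1512 + 142.12*I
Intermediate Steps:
m(T, U) = 17 (m(T, U) = 2 - 1*(-15) = 2 + 15 = 17)
k(X) = (-142 + X)/(2*X) (k(X) = (-142 + X)/((2*X)) = (-142 + X)*(1/(2*X)) = (-142 + X)/(2*X))
u = I*sqrt(20198) (u = sqrt(17 - 20215) = sqrt(-20198) = I*sqrt(20198) ≈ 142.12*I)
k(t) + u = (1/2)*(-142 - 43)/(-43) + I*sqrt(20198) = (1/2)*(-1/43)*(-185) + I*sqrt(20198) = 185/86 + I*sqrt(20198)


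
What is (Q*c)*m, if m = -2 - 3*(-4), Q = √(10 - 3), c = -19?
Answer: -190*√7 ≈ -502.69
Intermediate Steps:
Q = √7 ≈ 2.6458
m = 10 (m = -2 + 12 = 10)
(Q*c)*m = (√7*(-19))*10 = -19*√7*10 = -190*√7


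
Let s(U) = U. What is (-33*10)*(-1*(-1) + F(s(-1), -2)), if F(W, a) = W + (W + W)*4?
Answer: 2640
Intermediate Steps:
F(W, a) = 9*W (F(W, a) = W + (2*W)*4 = W + 8*W = 9*W)
(-33*10)*(-1*(-1) + F(s(-1), -2)) = (-33*10)*(-1*(-1) + 9*(-1)) = -330*(1 - 9) = -330*(-8) = 2640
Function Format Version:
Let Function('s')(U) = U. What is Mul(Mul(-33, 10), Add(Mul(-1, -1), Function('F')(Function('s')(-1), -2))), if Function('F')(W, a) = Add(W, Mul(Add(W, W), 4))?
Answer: 2640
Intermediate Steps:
Function('F')(W, a) = Mul(9, W) (Function('F')(W, a) = Add(W, Mul(Mul(2, W), 4)) = Add(W, Mul(8, W)) = Mul(9, W))
Mul(Mul(-33, 10), Add(Mul(-1, -1), Function('F')(Function('s')(-1), -2))) = Mul(Mul(-33, 10), Add(Mul(-1, -1), Mul(9, -1))) = Mul(-330, Add(1, -9)) = Mul(-330, -8) = 2640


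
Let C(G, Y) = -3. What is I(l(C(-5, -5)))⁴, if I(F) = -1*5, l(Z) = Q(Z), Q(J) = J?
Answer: 625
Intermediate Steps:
l(Z) = Z
I(F) = -5
I(l(C(-5, -5)))⁴ = (-5)⁴ = 625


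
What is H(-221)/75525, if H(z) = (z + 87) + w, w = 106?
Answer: -28/75525 ≈ -0.00037074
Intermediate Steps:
H(z) = 193 + z (H(z) = (z + 87) + 106 = (87 + z) + 106 = 193 + z)
H(-221)/75525 = (193 - 221)/75525 = -28*1/75525 = -28/75525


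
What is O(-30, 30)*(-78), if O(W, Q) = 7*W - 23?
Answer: 18174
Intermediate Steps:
O(W, Q) = -23 + 7*W
O(-30, 30)*(-78) = (-23 + 7*(-30))*(-78) = (-23 - 210)*(-78) = -233*(-78) = 18174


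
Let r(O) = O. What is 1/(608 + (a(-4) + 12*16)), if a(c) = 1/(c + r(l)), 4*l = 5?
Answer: 11/8796 ≈ 0.0012506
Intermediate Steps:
l = 5/4 (l = (¼)*5 = 5/4 ≈ 1.2500)
a(c) = 1/(5/4 + c) (a(c) = 1/(c + 5/4) = 1/(5/4 + c))
1/(608 + (a(-4) + 12*16)) = 1/(608 + (4/(5 + 4*(-4)) + 12*16)) = 1/(608 + (4/(5 - 16) + 192)) = 1/(608 + (4/(-11) + 192)) = 1/(608 + (4*(-1/11) + 192)) = 1/(608 + (-4/11 + 192)) = 1/(608 + 2108/11) = 1/(8796/11) = 11/8796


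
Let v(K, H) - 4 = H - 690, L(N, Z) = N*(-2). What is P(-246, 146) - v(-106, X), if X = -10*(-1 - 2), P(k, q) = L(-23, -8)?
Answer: 702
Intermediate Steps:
L(N, Z) = -2*N
P(k, q) = 46 (P(k, q) = -2*(-23) = 46)
X = 30 (X = -10*(-3) = 30)
v(K, H) = -686 + H (v(K, H) = 4 + (H - 690) = 4 + (-690 + H) = -686 + H)
P(-246, 146) - v(-106, X) = 46 - (-686 + 30) = 46 - 1*(-656) = 46 + 656 = 702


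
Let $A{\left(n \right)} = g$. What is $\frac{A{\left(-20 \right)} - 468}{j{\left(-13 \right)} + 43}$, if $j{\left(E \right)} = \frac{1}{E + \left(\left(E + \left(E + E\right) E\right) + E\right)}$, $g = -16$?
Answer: $- \frac{72358}{6429} \approx -11.255$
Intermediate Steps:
$A{\left(n \right)} = -16$
$j{\left(E \right)} = \frac{1}{2 E^{2} + 3 E}$ ($j{\left(E \right)} = \frac{1}{E + \left(\left(E + 2 E E\right) + E\right)} = \frac{1}{E + \left(\left(E + 2 E^{2}\right) + E\right)} = \frac{1}{E + \left(2 E + 2 E^{2}\right)} = \frac{1}{2 E^{2} + 3 E}$)
$\frac{A{\left(-20 \right)} - 468}{j{\left(-13 \right)} + 43} = \frac{-16 - 468}{\frac{1}{\left(-13\right) \left(3 + 2 \left(-13\right)\right)} + 43} = - \frac{484}{- \frac{1}{13 \left(3 - 26\right)} + 43} = - \frac{484}{- \frac{1}{13 \left(-23\right)} + 43} = - \frac{484}{\left(- \frac{1}{13}\right) \left(- \frac{1}{23}\right) + 43} = - \frac{484}{\frac{1}{299} + 43} = - \frac{484}{\frac{12858}{299}} = \left(-484\right) \frac{299}{12858} = - \frac{72358}{6429}$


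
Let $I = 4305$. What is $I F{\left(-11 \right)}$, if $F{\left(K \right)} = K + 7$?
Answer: $-17220$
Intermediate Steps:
$F{\left(K \right)} = 7 + K$
$I F{\left(-11 \right)} = 4305 \left(7 - 11\right) = 4305 \left(-4\right) = -17220$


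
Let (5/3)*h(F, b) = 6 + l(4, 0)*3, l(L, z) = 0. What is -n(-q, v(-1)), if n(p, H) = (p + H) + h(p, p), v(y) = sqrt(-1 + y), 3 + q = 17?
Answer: 52/5 - I*sqrt(2) ≈ 10.4 - 1.4142*I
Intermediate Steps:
q = 14 (q = -3 + 17 = 14)
h(F, b) = 18/5 (h(F, b) = 3*(6 + 0*3)/5 = 3*(6 + 0)/5 = (3/5)*6 = 18/5)
n(p, H) = 18/5 + H + p (n(p, H) = (p + H) + 18/5 = (H + p) + 18/5 = 18/5 + H + p)
-n(-q, v(-1)) = -(18/5 + sqrt(-1 - 1) - 1*14) = -(18/5 + sqrt(-2) - 14) = -(18/5 + I*sqrt(2) - 14) = -(-52/5 + I*sqrt(2)) = 52/5 - I*sqrt(2)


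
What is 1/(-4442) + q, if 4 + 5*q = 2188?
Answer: 9701323/22210 ≈ 436.80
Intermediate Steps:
q = 2184/5 (q = -4/5 + (1/5)*2188 = -4/5 + 2188/5 = 2184/5 ≈ 436.80)
1/(-4442) + q = 1/(-4442) + 2184/5 = -1/4442 + 2184/5 = 9701323/22210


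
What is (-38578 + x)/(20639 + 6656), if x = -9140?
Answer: -47718/27295 ≈ -1.7482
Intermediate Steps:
(-38578 + x)/(20639 + 6656) = (-38578 - 9140)/(20639 + 6656) = -47718/27295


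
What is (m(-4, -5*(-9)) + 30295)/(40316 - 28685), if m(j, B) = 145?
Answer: 30440/11631 ≈ 2.6171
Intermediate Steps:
(m(-4, -5*(-9)) + 30295)/(40316 - 28685) = (145 + 30295)/(40316 - 28685) = 30440/11631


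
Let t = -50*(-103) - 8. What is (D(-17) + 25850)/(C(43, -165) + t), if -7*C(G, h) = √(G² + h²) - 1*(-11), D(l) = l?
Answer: 2168947291/431582405 + 60277*√29074/431582405 ≈ 5.0494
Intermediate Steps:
t = 5142 (t = 5150 - 8 = 5142)
C(G, h) = -11/7 - √(G² + h²)/7 (C(G, h) = -(√(G² + h²) - 1*(-11))/7 = -(√(G² + h²) + 11)/7 = -(11 + √(G² + h²))/7 = -11/7 - √(G² + h²)/7)
(D(-17) + 25850)/(C(43, -165) + t) = (-17 + 25850)/((-11/7 - √(43² + (-165)²)/7) + 5142) = 25833/((-11/7 - √(1849 + 27225)/7) + 5142) = 25833/((-11/7 - √29074/7) + 5142) = 25833/(35983/7 - √29074/7)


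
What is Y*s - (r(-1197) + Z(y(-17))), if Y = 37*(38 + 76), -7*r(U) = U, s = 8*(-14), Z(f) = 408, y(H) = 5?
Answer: -472995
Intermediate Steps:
s = -112
r(U) = -U/7
Y = 4218 (Y = 37*114 = 4218)
Y*s - (r(-1197) + Z(y(-17))) = 4218*(-112) - (-⅐*(-1197) + 408) = -472416 - (171 + 408) = -472416 - 1*579 = -472416 - 579 = -472995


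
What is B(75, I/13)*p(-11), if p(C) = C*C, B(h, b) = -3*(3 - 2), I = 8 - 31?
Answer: -363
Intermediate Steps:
I = -23
B(h, b) = -3 (B(h, b) = -3*1 = -3)
p(C) = C²
B(75, I/13)*p(-11) = -3*(-11)² = -3*121 = -363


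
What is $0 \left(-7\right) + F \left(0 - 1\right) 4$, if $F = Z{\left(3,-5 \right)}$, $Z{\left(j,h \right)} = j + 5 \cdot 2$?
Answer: $-52$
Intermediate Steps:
$Z{\left(j,h \right)} = 10 + j$ ($Z{\left(j,h \right)} = j + 10 = 10 + j$)
$F = 13$ ($F = 10 + 3 = 13$)
$0 \left(-7\right) + F \left(0 - 1\right) 4 = 0 \left(-7\right) + 13 \left(0 - 1\right) 4 = 0 + 13 \left(\left(-1\right) 4\right) = 0 + 13 \left(-4\right) = 0 - 52 = -52$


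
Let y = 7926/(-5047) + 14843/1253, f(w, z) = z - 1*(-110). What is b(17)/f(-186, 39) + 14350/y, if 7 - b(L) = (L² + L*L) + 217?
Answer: 1924317463338/1383174301 ≈ 1391.2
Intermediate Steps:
b(L) = -210 - 2*L² (b(L) = 7 - ((L² + L*L) + 217) = 7 - ((L² + L²) + 217) = 7 - (2*L² + 217) = 7 - (217 + 2*L²) = 7 + (-217 - 2*L²) = -210 - 2*L²)
f(w, z) = 110 + z (f(w, z) = z + 110 = 110 + z)
y = 9283049/903413 (y = 7926*(-1/5047) + 14843*(1/1253) = -7926/5047 + 14843/1253 = 9283049/903413 ≈ 10.276)
b(17)/f(-186, 39) + 14350/y = (-210 - 2*17²)/(110 + 39) + 14350/(9283049/903413) = (-210 - 2*289)/149 + 14350*(903413/9283049) = (-210 - 578)*(1/149) + 12963976550/9283049 = -788*1/149 + 12963976550/9283049 = -788/149 + 12963976550/9283049 = 1924317463338/1383174301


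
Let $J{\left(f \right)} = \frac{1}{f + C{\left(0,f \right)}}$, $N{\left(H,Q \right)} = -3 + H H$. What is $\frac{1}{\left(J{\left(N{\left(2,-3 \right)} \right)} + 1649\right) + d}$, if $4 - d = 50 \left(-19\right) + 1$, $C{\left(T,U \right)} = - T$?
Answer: $\frac{1}{2603} \approx 0.00038417$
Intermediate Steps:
$N{\left(H,Q \right)} = -3 + H^{2}$
$J{\left(f \right)} = \frac{1}{f}$ ($J{\left(f \right)} = \frac{1}{f - 0} = \frac{1}{f + 0} = \frac{1}{f}$)
$d = 953$ ($d = 4 - \left(50 \left(-19\right) + 1\right) = 4 - \left(-950 + 1\right) = 4 - -949 = 4 + 949 = 953$)
$\frac{1}{\left(J{\left(N{\left(2,-3 \right)} \right)} + 1649\right) + d} = \frac{1}{\left(\frac{1}{-3 + 2^{2}} + 1649\right) + 953} = \frac{1}{\left(\frac{1}{-3 + 4} + 1649\right) + 953} = \frac{1}{\left(1^{-1} + 1649\right) + 953} = \frac{1}{\left(1 + 1649\right) + 953} = \frac{1}{1650 + 953} = \frac{1}{2603}$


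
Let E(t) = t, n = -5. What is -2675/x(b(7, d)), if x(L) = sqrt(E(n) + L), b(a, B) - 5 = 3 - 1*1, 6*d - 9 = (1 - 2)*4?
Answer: -2675*sqrt(2)/2 ≈ -1891.5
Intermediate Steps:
d = 5/6 (d = 3/2 + ((1 - 2)*4)/6 = 3/2 + (-1*4)/6 = 3/2 + (1/6)*(-4) = 3/2 - 2/3 = 5/6 ≈ 0.83333)
b(a, B) = 7 (b(a, B) = 5 + (3 - 1*1) = 5 + (3 - 1) = 5 + 2 = 7)
x(L) = sqrt(-5 + L)
-2675/x(b(7, d)) = -2675/sqrt(-5 + 7) = -2675*sqrt(2)/2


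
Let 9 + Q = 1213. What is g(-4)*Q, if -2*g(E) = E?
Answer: 2408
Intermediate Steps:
Q = 1204 (Q = -9 + 1213 = 1204)
g(E) = -E/2
g(-4)*Q = -½*(-4)*1204 = 2*1204 = 2408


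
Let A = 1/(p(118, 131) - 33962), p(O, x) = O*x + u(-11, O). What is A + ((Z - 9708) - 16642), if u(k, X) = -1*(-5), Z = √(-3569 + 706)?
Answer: -487448651/18499 + I*√2863 ≈ -26350.0 + 53.507*I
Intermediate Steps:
Z = I*√2863 (Z = √(-2863) = I*√2863 ≈ 53.507*I)
u(k, X) = 5
p(O, x) = 5 + O*x (p(O, x) = O*x + 5 = 5 + O*x)
A = -1/18499 (A = 1/((5 + 118*131) - 33962) = 1/((5 + 15458) - 33962) = 1/(15463 - 33962) = 1/(-18499) = -1/18499 ≈ -5.4057e-5)
A + ((Z - 9708) - 16642) = -1/18499 + ((I*√2863 - 9708) - 16642) = -1/18499 + ((-9708 + I*√2863) - 16642) = -1/18499 + (-26350 + I*√2863) = -487448651/18499 + I*√2863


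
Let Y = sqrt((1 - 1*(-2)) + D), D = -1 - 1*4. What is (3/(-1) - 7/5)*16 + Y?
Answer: -352/5 + I*sqrt(2) ≈ -70.4 + 1.4142*I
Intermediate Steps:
D = -5 (D = -1 - 4 = -5)
Y = I*sqrt(2) (Y = sqrt((1 - 1*(-2)) - 5) = sqrt((1 + 2) - 5) = sqrt(3 - 5) = sqrt(-2) = I*sqrt(2) ≈ 1.4142*I)
(3/(-1) - 7/5)*16 + Y = (3/(-1) - 7/5)*16 + I*sqrt(2) = (3*(-1) - 7*1/5)*16 + I*sqrt(2) = (-3 - 7/5)*16 + I*sqrt(2) = -22/5*16 + I*sqrt(2) = -352/5 + I*sqrt(2)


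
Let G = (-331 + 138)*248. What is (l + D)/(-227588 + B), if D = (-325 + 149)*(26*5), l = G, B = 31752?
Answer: 17686/48959 ≈ 0.36124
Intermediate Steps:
G = -47864 (G = -193*248 = -47864)
l = -47864
D = -22880 (D = -176*130 = -22880)
(l + D)/(-227588 + B) = (-47864 - 22880)/(-227588 + 31752) = -70744/(-195836) = -70744*(-1/195836) = 17686/48959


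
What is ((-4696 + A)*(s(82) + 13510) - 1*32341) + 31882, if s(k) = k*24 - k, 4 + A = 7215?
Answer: 38720481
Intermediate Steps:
A = 7211 (A = -4 + 7215 = 7211)
s(k) = 23*k (s(k) = 24*k - k = 23*k)
((-4696 + A)*(s(82) + 13510) - 1*32341) + 31882 = ((-4696 + 7211)*(23*82 + 13510) - 1*32341) + 31882 = (2515*(1886 + 13510) - 32341) + 31882 = (2515*15396 - 32341) + 31882 = (38720940 - 32341) + 31882 = 38688599 + 31882 = 38720481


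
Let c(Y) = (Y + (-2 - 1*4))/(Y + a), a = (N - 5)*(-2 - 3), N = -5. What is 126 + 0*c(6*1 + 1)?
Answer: 126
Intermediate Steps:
a = 50 (a = (-5 - 5)*(-2 - 3) = -10*(-5) = 50)
c(Y) = (-6 + Y)/(50 + Y) (c(Y) = (Y + (-2 - 1*4))/(Y + 50) = (Y + (-2 - 4))/(50 + Y) = (Y - 6)/(50 + Y) = (-6 + Y)/(50 + Y))
126 + 0*c(6*1 + 1) = 126 + 0*((-6 + (6*1 + 1))/(50 + (6*1 + 1))) = 126 + 0*((-6 + (6 + 1))/(50 + (6 + 1))) = 126 + 0*((-6 + 7)/(50 + 7)) = 126 + 0*(1/57) = 126 + 0 = 126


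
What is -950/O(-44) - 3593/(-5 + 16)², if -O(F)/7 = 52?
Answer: -596451/22022 ≈ -27.084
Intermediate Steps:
O(F) = -364 (O(F) = -7*52 = -364)
-950/O(-44) - 3593/(-5 + 16)² = -950/(-364) - 3593/(-5 + 16)² = -950*(-1/364) - 3593/(11²) = 475/182 - 3593/121 = -596451/22022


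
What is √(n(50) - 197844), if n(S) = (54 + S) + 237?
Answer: I*√197503 ≈ 444.41*I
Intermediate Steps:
n(S) = 291 + S
√(n(50) - 197844) = √((291 + 50) - 197844) = √(341 - 197844) = √(-197503) = I*√197503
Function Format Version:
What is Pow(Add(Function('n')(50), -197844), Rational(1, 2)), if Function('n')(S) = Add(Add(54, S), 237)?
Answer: Mul(I, Pow(197503, Rational(1, 2))) ≈ Mul(444.41, I)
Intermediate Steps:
Function('n')(S) = Add(291, S)
Pow(Add(Function('n')(50), -197844), Rational(1, 2)) = Pow(Add(Add(291, 50), -197844), Rational(1, 2)) = Pow(Add(341, -197844), Rational(1, 2)) = Pow(-197503, Rational(1, 2)) = Mul(I, Pow(197503, Rational(1, 2)))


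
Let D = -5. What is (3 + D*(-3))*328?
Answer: 5904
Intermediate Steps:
(3 + D*(-3))*328 = (3 - 5*(-3))*328 = (3 + 15)*328 = 18*328 = 5904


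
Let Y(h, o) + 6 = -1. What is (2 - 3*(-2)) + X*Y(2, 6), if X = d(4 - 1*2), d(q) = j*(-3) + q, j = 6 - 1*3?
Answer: 57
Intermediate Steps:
Y(h, o) = -7 (Y(h, o) = -6 - 1 = -7)
j = 3 (j = 6 - 3 = 3)
d(q) = -9 + q (d(q) = 3*(-3) + q = -9 + q)
X = -7 (X = -9 + (4 - 1*2) = -9 + (4 - 2) = -9 + 2 = -7)
(2 - 3*(-2)) + X*Y(2, 6) = (2 - 3*(-2)) - 7*(-7) = (2 + 6) + 49 = 8 + 49 = 57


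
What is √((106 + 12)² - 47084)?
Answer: 2*I*√8290 ≈ 182.1*I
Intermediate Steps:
√((106 + 12)² - 47084) = √(118² - 47084) = √(13924 - 47084) = √(-33160) = 2*I*√8290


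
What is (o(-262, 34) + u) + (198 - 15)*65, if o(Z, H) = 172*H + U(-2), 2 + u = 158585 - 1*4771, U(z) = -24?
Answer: 171531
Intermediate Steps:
u = 153812 (u = -2 + (158585 - 1*4771) = -2 + (158585 - 4771) = -2 + 153814 = 153812)
o(Z, H) = -24 + 172*H (o(Z, H) = 172*H - 24 = -24 + 172*H)
(o(-262, 34) + u) + (198 - 15)*65 = ((-24 + 172*34) + 153812) + (198 - 15)*65 = ((-24 + 5848) + 153812) + 183*65 = (5824 + 153812) + 11895 = 159636 + 11895 = 171531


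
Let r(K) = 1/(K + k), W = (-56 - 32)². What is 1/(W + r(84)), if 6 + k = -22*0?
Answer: 78/604033 ≈ 0.00012913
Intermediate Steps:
k = -6 (k = -6 - 22*0 = -6 + 0 = -6)
W = 7744 (W = (-88)² = 7744)
r(K) = 1/(-6 + K) (r(K) = 1/(K - 6) = 1/(-6 + K))
1/(W + r(84)) = 1/(7744 + 1/(-6 + 84)) = 1/(7744 + 1/78) = 1/(604033/78) = 78/604033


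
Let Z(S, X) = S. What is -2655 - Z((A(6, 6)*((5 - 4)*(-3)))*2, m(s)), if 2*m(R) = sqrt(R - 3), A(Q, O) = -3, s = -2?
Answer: -2673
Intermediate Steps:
m(R) = sqrt(-3 + R)/2 (m(R) = sqrt(R - 3)/2 = sqrt(-3 + R)/2)
-2655 - Z((A(6, 6)*((5 - 4)*(-3)))*2, m(s)) = -2655 - (-3*(5 - 4)*(-3))*2 = -2655 - (-3*(-3))*2 = -2655 - 9*2 = -2655 - 1*18 = -2655 - 18 = -2673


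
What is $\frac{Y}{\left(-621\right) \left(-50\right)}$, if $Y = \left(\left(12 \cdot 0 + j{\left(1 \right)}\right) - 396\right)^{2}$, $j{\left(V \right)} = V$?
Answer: $\frac{6241}{1242} \approx 5.025$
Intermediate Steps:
$Y = 156025$ ($Y = \left(\left(12 \cdot 0 + 1\right) - 396\right)^{2} = \left(\left(0 + 1\right) - 396\right)^{2} = \left(1 - 396\right)^{2} = \left(-395\right)^{2} = 156025$)
$\frac{Y}{\left(-621\right) \left(-50\right)} = \frac{156025}{\left(-621\right) \left(-50\right)} = \frac{156025}{31050} = 156025 \cdot \frac{1}{31050} = \frac{6241}{1242}$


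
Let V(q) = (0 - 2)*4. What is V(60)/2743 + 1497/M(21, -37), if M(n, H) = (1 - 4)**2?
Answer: 1368733/8229 ≈ 166.33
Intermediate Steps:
V(q) = -8 (V(q) = -2*4 = -8)
M(n, H) = 9 (M(n, H) = (-3)**2 = 9)
V(60)/2743 + 1497/M(21, -37) = -8/2743 + 1497/9 = -8*1/2743 + 1497*(1/9) = -8/2743 + 499/3 = 1368733/8229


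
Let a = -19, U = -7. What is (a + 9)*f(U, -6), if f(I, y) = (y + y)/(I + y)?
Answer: -120/13 ≈ -9.2308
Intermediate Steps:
f(I, y) = 2*y/(I + y) (f(I, y) = (2*y)/(I + y) = 2*y/(I + y))
(a + 9)*f(U, -6) = (-19 + 9)*(2*(-6)/(-7 - 6)) = -20*(-6)/(-13) = -20*(-6)*(-1)/13 = -10*12/13 = -120/13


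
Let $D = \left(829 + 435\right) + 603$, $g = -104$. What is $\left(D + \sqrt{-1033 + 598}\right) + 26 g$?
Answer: $-837 + i \sqrt{435} \approx -837.0 + 20.857 i$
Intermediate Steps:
$D = 1867$ ($D = 1264 + 603 = 1867$)
$\left(D + \sqrt{-1033 + 598}\right) + 26 g = \left(1867 + \sqrt{-1033 + 598}\right) + 26 \left(-104\right) = \left(1867 + \sqrt{-435}\right) - 2704 = \left(1867 + i \sqrt{435}\right) - 2704 = -837 + i \sqrt{435}$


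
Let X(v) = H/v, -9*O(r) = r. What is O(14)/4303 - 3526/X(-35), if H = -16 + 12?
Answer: -2389649563/77454 ≈ -30853.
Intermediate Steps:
O(r) = -r/9
H = -4
X(v) = -4/v
O(14)/4303 - 3526/X(-35) = -⅑*14/4303 - 3526/((-4/(-35))) = -14/9*1/4303 - 3526/((-4*(-1/35))) = -14/38727 - 3526/4/35 = -14/38727 - 3526*35/4 = -14/38727 - 61705/2 = -2389649563/77454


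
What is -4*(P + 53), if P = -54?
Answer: 4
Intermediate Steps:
-4*(P + 53) = -4*(-54 + 53) = -4*(-1) = 4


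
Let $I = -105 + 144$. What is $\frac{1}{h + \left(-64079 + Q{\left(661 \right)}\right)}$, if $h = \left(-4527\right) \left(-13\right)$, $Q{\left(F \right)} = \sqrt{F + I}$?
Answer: $- \frac{1307}{6832821} - \frac{5 \sqrt{7}}{13665642} \approx -0.00019225$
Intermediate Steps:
$I = 39$
$Q{\left(F \right)} = \sqrt{39 + F}$ ($Q{\left(F \right)} = \sqrt{F + 39} = \sqrt{39 + F}$)
$h = 58851$
$\frac{1}{h + \left(-64079 + Q{\left(661 \right)}\right)} = \frac{1}{58851 - \left(64079 - \sqrt{39 + 661}\right)} = \frac{1}{58851 - \left(64079 - \sqrt{700}\right)} = \frac{1}{58851 - \left(64079 - 10 \sqrt{7}\right)} = \frac{1}{-5228 + 10 \sqrt{7}}$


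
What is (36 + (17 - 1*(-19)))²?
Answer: 5184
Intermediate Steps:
(36 + (17 - 1*(-19)))² = (36 + (17 + 19))² = (36 + 36)² = 72² = 5184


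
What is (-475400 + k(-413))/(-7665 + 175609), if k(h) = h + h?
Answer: -238113/83972 ≈ -2.8356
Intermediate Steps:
k(h) = 2*h
(-475400 + k(-413))/(-7665 + 175609) = (-475400 + 2*(-413))/(-7665 + 175609) = (-475400 - 826)/167944 = -476226*1/167944 = -238113/83972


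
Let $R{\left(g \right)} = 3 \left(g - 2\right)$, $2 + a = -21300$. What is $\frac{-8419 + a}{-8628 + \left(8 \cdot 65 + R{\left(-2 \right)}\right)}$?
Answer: $\frac{29721}{8120} \approx 3.6602$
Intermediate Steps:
$a = -21302$ ($a = -2 - 21300 = -21302$)
$R{\left(g \right)} = -6 + 3 g$ ($R{\left(g \right)} = 3 \left(-2 + g\right) = -6 + 3 g$)
$\frac{-8419 + a}{-8628 + \left(8 \cdot 65 + R{\left(-2 \right)}\right)} = \frac{-8419 - 21302}{-8628 + \left(8 \cdot 65 + \left(-6 + 3 \left(-2\right)\right)\right)} = - \frac{29721}{-8628 + \left(520 - 12\right)} = - \frac{29721}{-8628 + 508} = - \frac{29721}{-8120} = \left(-29721\right) \left(- \frac{1}{8120}\right) = \frac{29721}{8120}$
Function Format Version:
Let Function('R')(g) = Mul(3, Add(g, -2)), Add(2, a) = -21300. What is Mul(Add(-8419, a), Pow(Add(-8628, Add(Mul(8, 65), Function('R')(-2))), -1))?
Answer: Rational(29721, 8120) ≈ 3.6602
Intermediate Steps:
a = -21302 (a = Add(-2, -21300) = -21302)
Function('R')(g) = Add(-6, Mul(3, g)) (Function('R')(g) = Mul(3, Add(-2, g)) = Add(-6, Mul(3, g)))
Mul(Add(-8419, a), Pow(Add(-8628, Add(Mul(8, 65), Function('R')(-2))), -1)) = Mul(Add(-8419, -21302), Pow(Add(-8628, Add(Mul(8, 65), Add(-6, Mul(3, -2)))), -1)) = Mul(-29721, Pow(Add(-8628, Add(520, Add(-6, -6))), -1)) = Mul(-29721, Pow(Add(-8628, Add(520, -12)), -1)) = Mul(-29721, Pow(Add(-8628, 508), -1)) = Mul(-29721, Pow(-8120, -1)) = Mul(-29721, Rational(-1, 8120)) = Rational(29721, 8120)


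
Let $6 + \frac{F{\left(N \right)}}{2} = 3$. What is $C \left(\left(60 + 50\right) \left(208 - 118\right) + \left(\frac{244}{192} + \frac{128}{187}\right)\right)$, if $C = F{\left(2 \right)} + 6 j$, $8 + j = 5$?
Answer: $- \frac{88879951}{374} \approx -2.3765 \cdot 10^{5}$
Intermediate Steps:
$j = -3$ ($j = -8 + 5 = -3$)
$F{\left(N \right)} = -6$ ($F{\left(N \right)} = -12 + 2 \cdot 3 = -12 + 6 = -6$)
$C = -24$ ($C = -6 + 6 \left(-3\right) = -6 - 18 = -24$)
$C \left(\left(60 + 50\right) \left(208 - 118\right) + \left(\frac{244}{192} + \frac{128}{187}\right)\right) = - 24 \left(\left(60 + 50\right) \left(208 - 118\right) + \left(\frac{244}{192} + \frac{128}{187}\right)\right) = - 24 \left(110 \cdot 90 + \left(244 \cdot \frac{1}{192} + 128 \cdot \frac{1}{187}\right)\right) = - 24 \left(9900 + \left(\frac{61}{48} + \frac{128}{187}\right)\right) = - 24 \left(9900 + \frac{17551}{8976}\right) = \left(-24\right) \frac{88879951}{8976} = - \frac{88879951}{374}$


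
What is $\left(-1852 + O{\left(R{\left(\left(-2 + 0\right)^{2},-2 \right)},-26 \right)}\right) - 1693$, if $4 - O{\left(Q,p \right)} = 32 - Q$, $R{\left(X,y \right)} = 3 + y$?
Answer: $-3572$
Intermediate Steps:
$O{\left(Q,p \right)} = -28 + Q$ ($O{\left(Q,p \right)} = 4 - \left(32 - Q\right) = 4 + \left(-32 + Q\right) = -28 + Q$)
$\left(-1852 + O{\left(R{\left(\left(-2 + 0\right)^{2},-2 \right)},-26 \right)}\right) - 1693 = \left(-1852 + \left(-28 + \left(3 - 2\right)\right)\right) - 1693 = \left(-1852 + \left(-28 + 1\right)\right) - 1693 = \left(-1852 - 27\right) - 1693 = -1879 - 1693 = -3572$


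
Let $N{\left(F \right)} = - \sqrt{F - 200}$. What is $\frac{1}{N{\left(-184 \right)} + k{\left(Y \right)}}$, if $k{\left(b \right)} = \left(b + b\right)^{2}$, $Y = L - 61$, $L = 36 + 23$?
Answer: $\frac{1}{40} + \frac{i \sqrt{6}}{80} \approx 0.025 + 0.030619 i$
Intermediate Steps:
$L = 59$
$Y = -2$ ($Y = 59 - 61 = -2$)
$k{\left(b \right)} = 4 b^{2}$ ($k{\left(b \right)} = \left(2 b\right)^{2} = 4 b^{2}$)
$N{\left(F \right)} = - \sqrt{-200 + F}$
$\frac{1}{N{\left(-184 \right)} + k{\left(Y \right)}} = \frac{1}{- \sqrt{-200 - 184} + 4 \left(-2\right)^{2}} = \frac{1}{- \sqrt{-384} + 4 \cdot 4} = \frac{1}{- 8 i \sqrt{6} + 16} = \frac{1}{16 - 8 i \sqrt{6}}$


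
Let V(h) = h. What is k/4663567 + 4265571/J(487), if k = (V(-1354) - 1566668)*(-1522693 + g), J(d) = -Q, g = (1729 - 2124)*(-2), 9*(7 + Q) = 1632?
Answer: 1188397044352647/2439045541 ≈ 4.8724e+5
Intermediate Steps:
Q = 523/3 (Q = -7 + (⅑)*1632 = -7 + 544/3 = 523/3 ≈ 174.33)
g = 790 (g = -395*(-2) = 790)
J(d) = -523/3 (J(d) = -1*523/3 = -523/3)
k = 2386377385866 (k = (-1354 - 1566668)*(-1522693 + 790) = -1568022*(-1521903) = 2386377385866)
k/4663567 + 4265571/J(487) = 2386377385866/4663567 + 4265571/(-523/3) = 2386377385866*(1/4663567) + 4265571*(-3/523) = 2386377385866/4663567 - 12796713/523 = 1188397044352647/2439045541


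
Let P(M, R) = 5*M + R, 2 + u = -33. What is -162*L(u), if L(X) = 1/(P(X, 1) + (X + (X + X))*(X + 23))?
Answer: -27/181 ≈ -0.14917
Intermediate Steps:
u = -35 (u = -2 - 33 = -35)
P(M, R) = R + 5*M
L(X) = 1/(1 + 5*X + 3*X*(23 + X)) (L(X) = 1/((1 + 5*X) + (X + (X + X))*(X + 23)) = 1/((1 + 5*X) + (X + 2*X)*(23 + X)) = 1/((1 + 5*X) + (3*X)*(23 + X)) = 1/((1 + 5*X) + 3*X*(23 + X)) = 1/(1 + 5*X + 3*X*(23 + X)))
-162*L(u) = -162/(1 + 3*(-35)² + 74*(-35)) = -162/(1 + 3*1225 - 2590) = -162/(1 + 3675 - 2590) = -162/1086 = -162*1/1086 = -27/181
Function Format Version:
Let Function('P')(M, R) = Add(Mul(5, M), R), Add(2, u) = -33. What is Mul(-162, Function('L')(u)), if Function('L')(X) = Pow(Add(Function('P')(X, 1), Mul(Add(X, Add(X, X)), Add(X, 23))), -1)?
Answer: Rational(-27, 181) ≈ -0.14917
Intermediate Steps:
u = -35 (u = Add(-2, -33) = -35)
Function('P')(M, R) = Add(R, Mul(5, M))
Function('L')(X) = Pow(Add(1, Mul(5, X), Mul(3, X, Add(23, X))), -1) (Function('L')(X) = Pow(Add(Add(1, Mul(5, X)), Mul(Add(X, Add(X, X)), Add(X, 23))), -1) = Pow(Add(Add(1, Mul(5, X)), Mul(Add(X, Mul(2, X)), Add(23, X))), -1) = Pow(Add(Add(1, Mul(5, X)), Mul(Mul(3, X), Add(23, X))), -1) = Pow(Add(Add(1, Mul(5, X)), Mul(3, X, Add(23, X))), -1) = Pow(Add(1, Mul(5, X), Mul(3, X, Add(23, X))), -1))
Mul(-162, Function('L')(u)) = Mul(-162, Pow(Add(1, Mul(3, Pow(-35, 2)), Mul(74, -35)), -1)) = Mul(-162, Pow(Add(1, Mul(3, 1225), -2590), -1)) = Mul(-162, Pow(Add(1, 3675, -2590), -1)) = Mul(-162, Pow(1086, -1)) = Mul(-162, Rational(1, 1086)) = Rational(-27, 181)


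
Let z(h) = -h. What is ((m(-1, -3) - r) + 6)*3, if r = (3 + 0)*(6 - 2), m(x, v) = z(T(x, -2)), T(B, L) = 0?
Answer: -18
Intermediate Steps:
m(x, v) = 0 (m(x, v) = -1*0 = 0)
r = 12 (r = 3*4 = 12)
((m(-1, -3) - r) + 6)*3 = ((0 - 1*12) + 6)*3 = ((0 - 12) + 6)*3 = (-12 + 6)*3 = -6*3 = -18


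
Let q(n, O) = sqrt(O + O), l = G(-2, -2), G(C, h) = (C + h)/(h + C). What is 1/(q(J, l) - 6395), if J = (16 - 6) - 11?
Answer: -6395/40896023 - sqrt(2)/40896023 ≈ -0.00015641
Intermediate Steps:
G(C, h) = 1 (G(C, h) = (C + h)/(C + h) = 1)
l = 1
J = -1 (J = 10 - 11 = -1)
q(n, O) = sqrt(2)*sqrt(O) (q(n, O) = sqrt(2*O) = sqrt(2)*sqrt(O))
1/(q(J, l) - 6395) = 1/(sqrt(2)*sqrt(1) - 6395) = 1/(sqrt(2)*1 - 6395) = 1/(sqrt(2) - 6395) = 1/(-6395 + sqrt(2))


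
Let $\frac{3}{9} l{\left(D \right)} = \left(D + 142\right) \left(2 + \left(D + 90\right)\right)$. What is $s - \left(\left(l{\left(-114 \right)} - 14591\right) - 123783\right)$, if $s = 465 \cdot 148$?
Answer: $209042$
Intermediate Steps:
$l{\left(D \right)} = 3 \left(92 + D\right) \left(142 + D\right)$ ($l{\left(D \right)} = 3 \left(D + 142\right) \left(2 + \left(D + 90\right)\right) = 3 \left(142 + D\right) \left(2 + \left(90 + D\right)\right) = 3 \left(142 + D\right) \left(92 + D\right) = 3 \left(92 + D\right) \left(142 + D\right)$)
$s = 68820$
$s - \left(\left(l{\left(-114 \right)} - 14591\right) - 123783\right) = 68820 - \left(\left(\left(39192 + 3 \left(-114\right)^{2} + 702 \left(-114\right)\right) - 14591\right) - 123783\right) = 68820 - \left(\left(\left(39192 + 3 \cdot 12996 - 80028\right) - 14591\right) - 123783\right) = 68820 - \left(\left(\left(39192 + 38988 - 80028\right) - 14591\right) - 123783\right) = 68820 - \left(\left(-1848 - 14591\right) - 123783\right) = 68820 - \left(-16439 - 123783\right) = 68820 - -140222 = 68820 + 140222 = 209042$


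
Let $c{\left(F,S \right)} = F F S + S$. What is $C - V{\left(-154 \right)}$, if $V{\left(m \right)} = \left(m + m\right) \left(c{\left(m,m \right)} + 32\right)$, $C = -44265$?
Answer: $-1124979153$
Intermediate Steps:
$c{\left(F,S \right)} = S + S F^{2}$ ($c{\left(F,S \right)} = F^{2} S + S = S F^{2} + S = S + S F^{2}$)
$V{\left(m \right)} = 2 m \left(32 + m \left(1 + m^{2}\right)\right)$ ($V{\left(m \right)} = \left(m + m\right) \left(m \left(1 + m^{2}\right) + 32\right) = 2 m \left(32 + m \left(1 + m^{2}\right)\right)$)
$C - V{\left(-154 \right)} = -44265 - 2 \left(-154\right) \left(32 - 154 + \left(-154\right)^{3}\right) = -44265 - 2 \left(-154\right) \left(32 - 154 - 3652264\right) = -44265 - 2 \left(-154\right) \left(-3652386\right) = -44265 - 1124934888 = -1124979153$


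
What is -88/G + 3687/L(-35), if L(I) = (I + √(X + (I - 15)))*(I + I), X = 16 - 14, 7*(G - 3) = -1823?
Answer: 4106155/2293946 + 7374*I*√3/44555 ≈ 1.79 + 0.28666*I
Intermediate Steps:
G = -1802/7 (G = 3 + (⅐)*(-1823) = 3 - 1823/7 = -1802/7 ≈ -257.43)
X = 2
L(I) = 2*I*(I + √(-13 + I)) (L(I) = (I + √(2 + (I - 15)))*(I + I) = (I + √(2 + (-15 + I)))*(2*I) = (I + √(-13 + I))*(2*I) = 2*I*(I + √(-13 + I)))
-88/G + 3687/L(-35) = -88/(-1802/7) + 3687/((2*(-35)*(-35 + √(-13 - 35)))) = -88*(-7/1802) + 3687/((2*(-35)*(-35 + √(-48)))) = 308/901 + 3687/((2*(-35)*(-35 + 4*I*√3))) = 308/901 + 3687/(2450 - 280*I*√3)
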